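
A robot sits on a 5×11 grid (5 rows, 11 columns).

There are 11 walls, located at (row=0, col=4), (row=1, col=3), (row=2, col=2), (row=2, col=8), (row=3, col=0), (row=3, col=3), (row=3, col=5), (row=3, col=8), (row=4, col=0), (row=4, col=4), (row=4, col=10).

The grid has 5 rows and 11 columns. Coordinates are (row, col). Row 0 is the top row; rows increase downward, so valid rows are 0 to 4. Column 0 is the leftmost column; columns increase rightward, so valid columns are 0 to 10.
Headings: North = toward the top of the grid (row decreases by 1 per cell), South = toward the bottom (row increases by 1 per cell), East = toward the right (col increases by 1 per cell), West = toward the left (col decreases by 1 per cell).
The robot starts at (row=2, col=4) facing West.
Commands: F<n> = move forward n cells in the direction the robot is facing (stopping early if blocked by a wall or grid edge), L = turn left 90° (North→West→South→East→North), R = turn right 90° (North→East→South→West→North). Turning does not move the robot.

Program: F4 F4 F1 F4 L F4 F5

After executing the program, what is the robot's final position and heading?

Start: (row=2, col=4), facing West
  F4: move forward 1/4 (blocked), now at (row=2, col=3)
  F4: move forward 0/4 (blocked), now at (row=2, col=3)
  F1: move forward 0/1 (blocked), now at (row=2, col=3)
  F4: move forward 0/4 (blocked), now at (row=2, col=3)
  L: turn left, now facing South
  F4: move forward 0/4 (blocked), now at (row=2, col=3)
  F5: move forward 0/5 (blocked), now at (row=2, col=3)
Final: (row=2, col=3), facing South

Answer: Final position: (row=2, col=3), facing South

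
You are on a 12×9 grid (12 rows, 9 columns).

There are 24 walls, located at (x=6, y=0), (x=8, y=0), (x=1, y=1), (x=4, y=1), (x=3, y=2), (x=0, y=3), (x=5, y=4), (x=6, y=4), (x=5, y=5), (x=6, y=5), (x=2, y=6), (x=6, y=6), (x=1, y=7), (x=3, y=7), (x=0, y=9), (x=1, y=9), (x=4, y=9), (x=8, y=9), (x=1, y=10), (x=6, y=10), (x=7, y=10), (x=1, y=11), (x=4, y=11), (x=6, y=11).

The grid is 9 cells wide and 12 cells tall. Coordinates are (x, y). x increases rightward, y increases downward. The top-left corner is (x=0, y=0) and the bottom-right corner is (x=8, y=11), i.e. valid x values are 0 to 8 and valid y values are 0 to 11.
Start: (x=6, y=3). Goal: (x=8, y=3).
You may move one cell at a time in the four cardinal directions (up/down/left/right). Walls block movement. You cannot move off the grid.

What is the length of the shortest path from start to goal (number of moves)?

BFS from (x=6, y=3) until reaching (x=8, y=3):
  Distance 0: (x=6, y=3)
  Distance 1: (x=6, y=2), (x=5, y=3), (x=7, y=3)
  Distance 2: (x=6, y=1), (x=5, y=2), (x=7, y=2), (x=4, y=3), (x=8, y=3), (x=7, y=4)  <- goal reached here
One shortest path (2 moves): (x=6, y=3) -> (x=7, y=3) -> (x=8, y=3)

Answer: Shortest path length: 2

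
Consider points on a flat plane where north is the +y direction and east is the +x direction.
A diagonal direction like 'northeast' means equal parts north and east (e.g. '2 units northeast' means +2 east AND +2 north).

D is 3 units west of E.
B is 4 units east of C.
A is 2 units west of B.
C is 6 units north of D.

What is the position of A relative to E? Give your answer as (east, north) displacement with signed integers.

Answer: A is at (east=-1, north=6) relative to E.

Derivation:
Place E at the origin (east=0, north=0).
  D is 3 units west of E: delta (east=-3, north=+0); D at (east=-3, north=0).
  C is 6 units north of D: delta (east=+0, north=+6); C at (east=-3, north=6).
  B is 4 units east of C: delta (east=+4, north=+0); B at (east=1, north=6).
  A is 2 units west of B: delta (east=-2, north=+0); A at (east=-1, north=6).
Therefore A relative to E: (east=-1, north=6).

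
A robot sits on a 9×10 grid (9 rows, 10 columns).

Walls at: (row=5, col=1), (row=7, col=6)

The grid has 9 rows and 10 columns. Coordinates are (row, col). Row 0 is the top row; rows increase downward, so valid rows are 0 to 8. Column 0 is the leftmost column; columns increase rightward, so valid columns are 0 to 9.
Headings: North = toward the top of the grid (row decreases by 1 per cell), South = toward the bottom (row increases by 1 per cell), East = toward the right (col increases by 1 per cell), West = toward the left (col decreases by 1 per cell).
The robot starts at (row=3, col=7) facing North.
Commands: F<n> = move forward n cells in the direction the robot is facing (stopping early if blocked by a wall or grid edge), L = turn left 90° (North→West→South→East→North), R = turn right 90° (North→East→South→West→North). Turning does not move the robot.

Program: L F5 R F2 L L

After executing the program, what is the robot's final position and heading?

Start: (row=3, col=7), facing North
  L: turn left, now facing West
  F5: move forward 5, now at (row=3, col=2)
  R: turn right, now facing North
  F2: move forward 2, now at (row=1, col=2)
  L: turn left, now facing West
  L: turn left, now facing South
Final: (row=1, col=2), facing South

Answer: Final position: (row=1, col=2), facing South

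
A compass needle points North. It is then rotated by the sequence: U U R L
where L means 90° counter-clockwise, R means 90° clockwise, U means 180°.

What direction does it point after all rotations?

Start: North
  U (U-turn (180°)) -> South
  U (U-turn (180°)) -> North
  R (right (90° clockwise)) -> East
  L (left (90° counter-clockwise)) -> North
Final: North

Answer: Final heading: North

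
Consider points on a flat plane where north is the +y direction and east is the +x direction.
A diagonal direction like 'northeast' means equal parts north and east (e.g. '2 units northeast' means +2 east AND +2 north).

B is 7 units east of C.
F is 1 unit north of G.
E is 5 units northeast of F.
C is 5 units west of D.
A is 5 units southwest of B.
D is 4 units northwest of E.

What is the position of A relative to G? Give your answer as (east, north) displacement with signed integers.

Answer: A is at (east=-2, north=5) relative to G.

Derivation:
Place G at the origin (east=0, north=0).
  F is 1 unit north of G: delta (east=+0, north=+1); F at (east=0, north=1).
  E is 5 units northeast of F: delta (east=+5, north=+5); E at (east=5, north=6).
  D is 4 units northwest of E: delta (east=-4, north=+4); D at (east=1, north=10).
  C is 5 units west of D: delta (east=-5, north=+0); C at (east=-4, north=10).
  B is 7 units east of C: delta (east=+7, north=+0); B at (east=3, north=10).
  A is 5 units southwest of B: delta (east=-5, north=-5); A at (east=-2, north=5).
Therefore A relative to G: (east=-2, north=5).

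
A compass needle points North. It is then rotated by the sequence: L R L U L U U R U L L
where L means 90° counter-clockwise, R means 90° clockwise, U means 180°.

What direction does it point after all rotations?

Answer: Final heading: East

Derivation:
Start: North
  L (left (90° counter-clockwise)) -> West
  R (right (90° clockwise)) -> North
  L (left (90° counter-clockwise)) -> West
  U (U-turn (180°)) -> East
  L (left (90° counter-clockwise)) -> North
  U (U-turn (180°)) -> South
  U (U-turn (180°)) -> North
  R (right (90° clockwise)) -> East
  U (U-turn (180°)) -> West
  L (left (90° counter-clockwise)) -> South
  L (left (90° counter-clockwise)) -> East
Final: East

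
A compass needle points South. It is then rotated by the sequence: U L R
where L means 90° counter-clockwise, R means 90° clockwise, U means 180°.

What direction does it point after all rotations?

Answer: Final heading: North

Derivation:
Start: South
  U (U-turn (180°)) -> North
  L (left (90° counter-clockwise)) -> West
  R (right (90° clockwise)) -> North
Final: North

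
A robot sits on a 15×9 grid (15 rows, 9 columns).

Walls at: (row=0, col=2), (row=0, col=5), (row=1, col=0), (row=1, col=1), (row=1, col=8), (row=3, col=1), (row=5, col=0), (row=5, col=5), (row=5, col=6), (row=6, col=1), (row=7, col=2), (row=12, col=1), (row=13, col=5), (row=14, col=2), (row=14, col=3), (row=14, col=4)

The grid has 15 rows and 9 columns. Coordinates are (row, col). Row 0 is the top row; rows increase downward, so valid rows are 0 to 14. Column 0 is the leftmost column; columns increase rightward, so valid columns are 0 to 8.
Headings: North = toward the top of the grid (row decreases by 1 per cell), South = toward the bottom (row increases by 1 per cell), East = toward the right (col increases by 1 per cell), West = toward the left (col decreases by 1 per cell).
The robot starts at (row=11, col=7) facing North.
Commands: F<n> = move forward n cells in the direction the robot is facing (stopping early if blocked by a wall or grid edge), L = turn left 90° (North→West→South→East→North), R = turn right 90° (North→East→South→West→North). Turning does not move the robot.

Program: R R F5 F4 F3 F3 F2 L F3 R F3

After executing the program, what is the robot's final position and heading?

Start: (row=11, col=7), facing North
  R: turn right, now facing East
  R: turn right, now facing South
  F5: move forward 3/5 (blocked), now at (row=14, col=7)
  F4: move forward 0/4 (blocked), now at (row=14, col=7)
  F3: move forward 0/3 (blocked), now at (row=14, col=7)
  F3: move forward 0/3 (blocked), now at (row=14, col=7)
  F2: move forward 0/2 (blocked), now at (row=14, col=7)
  L: turn left, now facing East
  F3: move forward 1/3 (blocked), now at (row=14, col=8)
  R: turn right, now facing South
  F3: move forward 0/3 (blocked), now at (row=14, col=8)
Final: (row=14, col=8), facing South

Answer: Final position: (row=14, col=8), facing South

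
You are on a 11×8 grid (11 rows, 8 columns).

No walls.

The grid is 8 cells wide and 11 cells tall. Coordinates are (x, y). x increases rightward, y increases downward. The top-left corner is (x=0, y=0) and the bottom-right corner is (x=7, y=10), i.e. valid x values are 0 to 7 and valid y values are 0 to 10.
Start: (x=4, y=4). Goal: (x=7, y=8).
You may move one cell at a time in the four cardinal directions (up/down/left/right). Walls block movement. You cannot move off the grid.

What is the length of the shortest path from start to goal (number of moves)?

BFS from (x=4, y=4) until reaching (x=7, y=8):
  Distance 0: (x=4, y=4)
  Distance 1: (x=4, y=3), (x=3, y=4), (x=5, y=4), (x=4, y=5)
  Distance 2: (x=4, y=2), (x=3, y=3), (x=5, y=3), (x=2, y=4), (x=6, y=4), (x=3, y=5), (x=5, y=5), (x=4, y=6)
  Distance 3: (x=4, y=1), (x=3, y=2), (x=5, y=2), (x=2, y=3), (x=6, y=3), (x=1, y=4), (x=7, y=4), (x=2, y=5), (x=6, y=5), (x=3, y=6), (x=5, y=6), (x=4, y=7)
  Distance 4: (x=4, y=0), (x=3, y=1), (x=5, y=1), (x=2, y=2), (x=6, y=2), (x=1, y=3), (x=7, y=3), (x=0, y=4), (x=1, y=5), (x=7, y=5), (x=2, y=6), (x=6, y=6), (x=3, y=7), (x=5, y=7), (x=4, y=8)
  Distance 5: (x=3, y=0), (x=5, y=0), (x=2, y=1), (x=6, y=1), (x=1, y=2), (x=7, y=2), (x=0, y=3), (x=0, y=5), (x=1, y=6), (x=7, y=6), (x=2, y=7), (x=6, y=7), (x=3, y=8), (x=5, y=8), (x=4, y=9)
  Distance 6: (x=2, y=0), (x=6, y=0), (x=1, y=1), (x=7, y=1), (x=0, y=2), (x=0, y=6), (x=1, y=7), (x=7, y=7), (x=2, y=8), (x=6, y=8), (x=3, y=9), (x=5, y=9), (x=4, y=10)
  Distance 7: (x=1, y=0), (x=7, y=0), (x=0, y=1), (x=0, y=7), (x=1, y=8), (x=7, y=8), (x=2, y=9), (x=6, y=9), (x=3, y=10), (x=5, y=10)  <- goal reached here
One shortest path (7 moves): (x=4, y=4) -> (x=5, y=4) -> (x=6, y=4) -> (x=7, y=4) -> (x=7, y=5) -> (x=7, y=6) -> (x=7, y=7) -> (x=7, y=8)

Answer: Shortest path length: 7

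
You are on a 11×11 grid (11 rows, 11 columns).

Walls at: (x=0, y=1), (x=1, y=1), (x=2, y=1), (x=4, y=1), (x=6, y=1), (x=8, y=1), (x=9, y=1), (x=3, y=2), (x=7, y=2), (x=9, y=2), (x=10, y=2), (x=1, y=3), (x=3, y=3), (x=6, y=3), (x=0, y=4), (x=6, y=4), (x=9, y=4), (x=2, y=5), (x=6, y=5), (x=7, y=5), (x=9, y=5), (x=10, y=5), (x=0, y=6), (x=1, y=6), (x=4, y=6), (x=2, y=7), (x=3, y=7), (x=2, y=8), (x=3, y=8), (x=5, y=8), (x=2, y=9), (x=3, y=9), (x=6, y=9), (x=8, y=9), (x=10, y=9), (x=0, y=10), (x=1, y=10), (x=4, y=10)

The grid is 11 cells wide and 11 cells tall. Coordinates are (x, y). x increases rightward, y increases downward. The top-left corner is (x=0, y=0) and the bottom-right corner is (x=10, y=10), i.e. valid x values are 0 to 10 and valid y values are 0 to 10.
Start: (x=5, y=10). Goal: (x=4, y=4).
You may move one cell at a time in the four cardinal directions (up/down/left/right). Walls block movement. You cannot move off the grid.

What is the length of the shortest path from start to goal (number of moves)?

BFS from (x=5, y=10) until reaching (x=4, y=4):
  Distance 0: (x=5, y=10)
  Distance 1: (x=5, y=9), (x=6, y=10)
  Distance 2: (x=4, y=9), (x=7, y=10)
  Distance 3: (x=4, y=8), (x=7, y=9), (x=8, y=10)
  Distance 4: (x=4, y=7), (x=7, y=8), (x=9, y=10)
  Distance 5: (x=5, y=7), (x=7, y=7), (x=6, y=8), (x=8, y=8), (x=9, y=9), (x=10, y=10)
  Distance 6: (x=5, y=6), (x=7, y=6), (x=6, y=7), (x=8, y=7), (x=9, y=8)
  Distance 7: (x=5, y=5), (x=6, y=6), (x=8, y=6), (x=9, y=7), (x=10, y=8)
  Distance 8: (x=5, y=4), (x=4, y=5), (x=8, y=5), (x=9, y=6), (x=10, y=7)
  Distance 9: (x=5, y=3), (x=4, y=4), (x=8, y=4), (x=3, y=5), (x=10, y=6)  <- goal reached here
One shortest path (9 moves): (x=5, y=10) -> (x=5, y=9) -> (x=4, y=9) -> (x=4, y=8) -> (x=4, y=7) -> (x=5, y=7) -> (x=5, y=6) -> (x=5, y=5) -> (x=4, y=5) -> (x=4, y=4)

Answer: Shortest path length: 9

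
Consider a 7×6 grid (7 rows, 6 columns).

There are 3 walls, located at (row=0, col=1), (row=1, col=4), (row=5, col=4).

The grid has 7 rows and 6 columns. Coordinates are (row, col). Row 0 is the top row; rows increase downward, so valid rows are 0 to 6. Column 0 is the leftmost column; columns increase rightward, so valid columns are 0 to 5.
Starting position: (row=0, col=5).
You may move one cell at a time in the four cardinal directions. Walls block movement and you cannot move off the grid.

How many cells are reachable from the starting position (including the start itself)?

Answer: Reachable cells: 39

Derivation:
BFS flood-fill from (row=0, col=5):
  Distance 0: (row=0, col=5)
  Distance 1: (row=0, col=4), (row=1, col=5)
  Distance 2: (row=0, col=3), (row=2, col=5)
  Distance 3: (row=0, col=2), (row=1, col=3), (row=2, col=4), (row=3, col=5)
  Distance 4: (row=1, col=2), (row=2, col=3), (row=3, col=4), (row=4, col=5)
  Distance 5: (row=1, col=1), (row=2, col=2), (row=3, col=3), (row=4, col=4), (row=5, col=5)
  Distance 6: (row=1, col=0), (row=2, col=1), (row=3, col=2), (row=4, col=3), (row=6, col=5)
  Distance 7: (row=0, col=0), (row=2, col=0), (row=3, col=1), (row=4, col=2), (row=5, col=3), (row=6, col=4)
  Distance 8: (row=3, col=0), (row=4, col=1), (row=5, col=2), (row=6, col=3)
  Distance 9: (row=4, col=0), (row=5, col=1), (row=6, col=2)
  Distance 10: (row=5, col=0), (row=6, col=1)
  Distance 11: (row=6, col=0)
Total reachable: 39 (grid has 39 open cells total)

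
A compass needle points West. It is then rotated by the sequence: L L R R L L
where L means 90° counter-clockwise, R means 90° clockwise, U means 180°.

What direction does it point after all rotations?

Start: West
  L (left (90° counter-clockwise)) -> South
  L (left (90° counter-clockwise)) -> East
  R (right (90° clockwise)) -> South
  R (right (90° clockwise)) -> West
  L (left (90° counter-clockwise)) -> South
  L (left (90° counter-clockwise)) -> East
Final: East

Answer: Final heading: East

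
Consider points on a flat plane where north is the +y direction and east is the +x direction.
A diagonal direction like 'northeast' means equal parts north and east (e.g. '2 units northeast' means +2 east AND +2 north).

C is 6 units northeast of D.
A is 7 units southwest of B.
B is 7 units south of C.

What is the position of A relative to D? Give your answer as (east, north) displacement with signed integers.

Answer: A is at (east=-1, north=-8) relative to D.

Derivation:
Place D at the origin (east=0, north=0).
  C is 6 units northeast of D: delta (east=+6, north=+6); C at (east=6, north=6).
  B is 7 units south of C: delta (east=+0, north=-7); B at (east=6, north=-1).
  A is 7 units southwest of B: delta (east=-7, north=-7); A at (east=-1, north=-8).
Therefore A relative to D: (east=-1, north=-8).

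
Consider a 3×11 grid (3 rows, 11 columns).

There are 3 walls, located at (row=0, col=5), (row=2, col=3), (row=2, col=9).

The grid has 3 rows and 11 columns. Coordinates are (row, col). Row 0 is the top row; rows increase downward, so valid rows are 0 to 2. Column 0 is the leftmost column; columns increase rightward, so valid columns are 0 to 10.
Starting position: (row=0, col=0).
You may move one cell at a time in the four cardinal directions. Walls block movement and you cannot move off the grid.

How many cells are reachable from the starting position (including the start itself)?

Answer: Reachable cells: 30

Derivation:
BFS flood-fill from (row=0, col=0):
  Distance 0: (row=0, col=0)
  Distance 1: (row=0, col=1), (row=1, col=0)
  Distance 2: (row=0, col=2), (row=1, col=1), (row=2, col=0)
  Distance 3: (row=0, col=3), (row=1, col=2), (row=2, col=1)
  Distance 4: (row=0, col=4), (row=1, col=3), (row=2, col=2)
  Distance 5: (row=1, col=4)
  Distance 6: (row=1, col=5), (row=2, col=4)
  Distance 7: (row=1, col=6), (row=2, col=5)
  Distance 8: (row=0, col=6), (row=1, col=7), (row=2, col=6)
  Distance 9: (row=0, col=7), (row=1, col=8), (row=2, col=7)
  Distance 10: (row=0, col=8), (row=1, col=9), (row=2, col=8)
  Distance 11: (row=0, col=9), (row=1, col=10)
  Distance 12: (row=0, col=10), (row=2, col=10)
Total reachable: 30 (grid has 30 open cells total)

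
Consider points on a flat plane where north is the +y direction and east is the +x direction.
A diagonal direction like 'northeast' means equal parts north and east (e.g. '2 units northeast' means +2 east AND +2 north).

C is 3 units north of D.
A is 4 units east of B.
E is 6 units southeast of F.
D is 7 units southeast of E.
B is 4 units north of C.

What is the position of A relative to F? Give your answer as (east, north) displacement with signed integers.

Answer: A is at (east=17, north=-6) relative to F.

Derivation:
Place F at the origin (east=0, north=0).
  E is 6 units southeast of F: delta (east=+6, north=-6); E at (east=6, north=-6).
  D is 7 units southeast of E: delta (east=+7, north=-7); D at (east=13, north=-13).
  C is 3 units north of D: delta (east=+0, north=+3); C at (east=13, north=-10).
  B is 4 units north of C: delta (east=+0, north=+4); B at (east=13, north=-6).
  A is 4 units east of B: delta (east=+4, north=+0); A at (east=17, north=-6).
Therefore A relative to F: (east=17, north=-6).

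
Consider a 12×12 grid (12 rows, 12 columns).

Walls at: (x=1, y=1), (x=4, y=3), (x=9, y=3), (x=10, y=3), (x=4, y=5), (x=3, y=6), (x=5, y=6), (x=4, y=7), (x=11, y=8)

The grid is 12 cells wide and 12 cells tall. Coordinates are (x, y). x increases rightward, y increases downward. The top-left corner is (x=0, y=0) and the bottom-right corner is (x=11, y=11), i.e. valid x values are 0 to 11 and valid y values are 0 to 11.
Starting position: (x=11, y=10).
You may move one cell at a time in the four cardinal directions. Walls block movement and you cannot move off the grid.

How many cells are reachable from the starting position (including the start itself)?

BFS flood-fill from (x=11, y=10):
  Distance 0: (x=11, y=10)
  Distance 1: (x=11, y=9), (x=10, y=10), (x=11, y=11)
  Distance 2: (x=10, y=9), (x=9, y=10), (x=10, y=11)
  Distance 3: (x=10, y=8), (x=9, y=9), (x=8, y=10), (x=9, y=11)
  Distance 4: (x=10, y=7), (x=9, y=8), (x=8, y=9), (x=7, y=10), (x=8, y=11)
  Distance 5: (x=10, y=6), (x=9, y=7), (x=11, y=7), (x=8, y=8), (x=7, y=9), (x=6, y=10), (x=7, y=11)
  Distance 6: (x=10, y=5), (x=9, y=6), (x=11, y=6), (x=8, y=7), (x=7, y=8), (x=6, y=9), (x=5, y=10), (x=6, y=11)
  Distance 7: (x=10, y=4), (x=9, y=5), (x=11, y=5), (x=8, y=6), (x=7, y=7), (x=6, y=8), (x=5, y=9), (x=4, y=10), (x=5, y=11)
  Distance 8: (x=9, y=4), (x=11, y=4), (x=8, y=5), (x=7, y=6), (x=6, y=7), (x=5, y=8), (x=4, y=9), (x=3, y=10), (x=4, y=11)
  Distance 9: (x=11, y=3), (x=8, y=4), (x=7, y=5), (x=6, y=6), (x=5, y=7), (x=4, y=8), (x=3, y=9), (x=2, y=10), (x=3, y=11)
  Distance 10: (x=11, y=2), (x=8, y=3), (x=7, y=4), (x=6, y=5), (x=3, y=8), (x=2, y=9), (x=1, y=10), (x=2, y=11)
  Distance 11: (x=11, y=1), (x=8, y=2), (x=10, y=2), (x=7, y=3), (x=6, y=4), (x=5, y=5), (x=3, y=7), (x=2, y=8), (x=1, y=9), (x=0, y=10), (x=1, y=11)
  Distance 12: (x=11, y=0), (x=8, y=1), (x=10, y=1), (x=7, y=2), (x=9, y=2), (x=6, y=3), (x=5, y=4), (x=2, y=7), (x=1, y=8), (x=0, y=9), (x=0, y=11)
  Distance 13: (x=8, y=0), (x=10, y=0), (x=7, y=1), (x=9, y=1), (x=6, y=2), (x=5, y=3), (x=4, y=4), (x=2, y=6), (x=1, y=7), (x=0, y=8)
  Distance 14: (x=7, y=0), (x=9, y=0), (x=6, y=1), (x=5, y=2), (x=3, y=4), (x=2, y=5), (x=1, y=6), (x=0, y=7)
  Distance 15: (x=6, y=0), (x=5, y=1), (x=4, y=2), (x=3, y=3), (x=2, y=4), (x=1, y=5), (x=3, y=5), (x=0, y=6)
  Distance 16: (x=5, y=0), (x=4, y=1), (x=3, y=2), (x=2, y=3), (x=1, y=4), (x=0, y=5)
  Distance 17: (x=4, y=0), (x=3, y=1), (x=2, y=2), (x=1, y=3), (x=0, y=4)
  Distance 18: (x=3, y=0), (x=2, y=1), (x=1, y=2), (x=0, y=3)
  Distance 19: (x=2, y=0), (x=0, y=2)
  Distance 20: (x=1, y=0), (x=0, y=1)
  Distance 21: (x=0, y=0)
Total reachable: 134 (grid has 135 open cells total)

Answer: Reachable cells: 134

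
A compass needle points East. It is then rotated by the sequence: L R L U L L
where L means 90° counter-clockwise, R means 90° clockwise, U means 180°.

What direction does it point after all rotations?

Start: East
  L (left (90° counter-clockwise)) -> North
  R (right (90° clockwise)) -> East
  L (left (90° counter-clockwise)) -> North
  U (U-turn (180°)) -> South
  L (left (90° counter-clockwise)) -> East
  L (left (90° counter-clockwise)) -> North
Final: North

Answer: Final heading: North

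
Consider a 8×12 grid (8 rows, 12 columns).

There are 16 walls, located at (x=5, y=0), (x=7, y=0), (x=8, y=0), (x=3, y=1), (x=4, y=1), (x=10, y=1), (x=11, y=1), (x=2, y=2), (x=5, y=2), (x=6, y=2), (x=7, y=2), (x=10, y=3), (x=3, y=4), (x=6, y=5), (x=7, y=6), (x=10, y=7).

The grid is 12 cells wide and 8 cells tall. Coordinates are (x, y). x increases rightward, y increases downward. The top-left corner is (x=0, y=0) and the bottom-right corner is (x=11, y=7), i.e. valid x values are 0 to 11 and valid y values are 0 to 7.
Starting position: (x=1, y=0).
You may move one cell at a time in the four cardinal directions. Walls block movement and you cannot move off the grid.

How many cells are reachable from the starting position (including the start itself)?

BFS flood-fill from (x=1, y=0):
  Distance 0: (x=1, y=0)
  Distance 1: (x=0, y=0), (x=2, y=0), (x=1, y=1)
  Distance 2: (x=3, y=0), (x=0, y=1), (x=2, y=1), (x=1, y=2)
  Distance 3: (x=4, y=0), (x=0, y=2), (x=1, y=3)
  Distance 4: (x=0, y=3), (x=2, y=3), (x=1, y=4)
  Distance 5: (x=3, y=3), (x=0, y=4), (x=2, y=4), (x=1, y=5)
  Distance 6: (x=3, y=2), (x=4, y=3), (x=0, y=5), (x=2, y=5), (x=1, y=6)
  Distance 7: (x=4, y=2), (x=5, y=3), (x=4, y=4), (x=3, y=5), (x=0, y=6), (x=2, y=6), (x=1, y=7)
  Distance 8: (x=6, y=3), (x=5, y=4), (x=4, y=5), (x=3, y=6), (x=0, y=7), (x=2, y=7)
  Distance 9: (x=7, y=3), (x=6, y=4), (x=5, y=5), (x=4, y=6), (x=3, y=7)
  Distance 10: (x=8, y=3), (x=7, y=4), (x=5, y=6), (x=4, y=7)
  Distance 11: (x=8, y=2), (x=9, y=3), (x=8, y=4), (x=7, y=5), (x=6, y=6), (x=5, y=7)
  Distance 12: (x=8, y=1), (x=9, y=2), (x=9, y=4), (x=8, y=5), (x=6, y=7)
  Distance 13: (x=7, y=1), (x=9, y=1), (x=10, y=2), (x=10, y=4), (x=9, y=5), (x=8, y=6), (x=7, y=7)
  Distance 14: (x=9, y=0), (x=6, y=1), (x=11, y=2), (x=11, y=4), (x=10, y=5), (x=9, y=6), (x=8, y=7)
  Distance 15: (x=6, y=0), (x=10, y=0), (x=5, y=1), (x=11, y=3), (x=11, y=5), (x=10, y=6), (x=9, y=7)
  Distance 16: (x=11, y=0), (x=11, y=6)
  Distance 17: (x=11, y=7)
Total reachable: 80 (grid has 80 open cells total)

Answer: Reachable cells: 80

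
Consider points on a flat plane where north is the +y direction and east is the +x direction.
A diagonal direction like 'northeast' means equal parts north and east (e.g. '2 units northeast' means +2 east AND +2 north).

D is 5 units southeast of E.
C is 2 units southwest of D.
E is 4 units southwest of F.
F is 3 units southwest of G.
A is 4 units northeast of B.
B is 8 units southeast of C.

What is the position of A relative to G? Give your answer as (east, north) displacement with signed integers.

Place G at the origin (east=0, north=0).
  F is 3 units southwest of G: delta (east=-3, north=-3); F at (east=-3, north=-3).
  E is 4 units southwest of F: delta (east=-4, north=-4); E at (east=-7, north=-7).
  D is 5 units southeast of E: delta (east=+5, north=-5); D at (east=-2, north=-12).
  C is 2 units southwest of D: delta (east=-2, north=-2); C at (east=-4, north=-14).
  B is 8 units southeast of C: delta (east=+8, north=-8); B at (east=4, north=-22).
  A is 4 units northeast of B: delta (east=+4, north=+4); A at (east=8, north=-18).
Therefore A relative to G: (east=8, north=-18).

Answer: A is at (east=8, north=-18) relative to G.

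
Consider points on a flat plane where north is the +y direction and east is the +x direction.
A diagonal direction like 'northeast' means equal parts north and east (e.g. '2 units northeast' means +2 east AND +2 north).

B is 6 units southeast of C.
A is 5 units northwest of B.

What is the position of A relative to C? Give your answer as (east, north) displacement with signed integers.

Place C at the origin (east=0, north=0).
  B is 6 units southeast of C: delta (east=+6, north=-6); B at (east=6, north=-6).
  A is 5 units northwest of B: delta (east=-5, north=+5); A at (east=1, north=-1).
Therefore A relative to C: (east=1, north=-1).

Answer: A is at (east=1, north=-1) relative to C.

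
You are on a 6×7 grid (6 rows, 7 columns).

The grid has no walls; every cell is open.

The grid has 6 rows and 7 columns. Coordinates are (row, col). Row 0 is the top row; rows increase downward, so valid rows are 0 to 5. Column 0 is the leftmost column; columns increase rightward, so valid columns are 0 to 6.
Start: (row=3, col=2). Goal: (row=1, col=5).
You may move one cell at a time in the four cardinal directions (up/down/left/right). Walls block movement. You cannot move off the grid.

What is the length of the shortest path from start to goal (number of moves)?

Answer: Shortest path length: 5

Derivation:
BFS from (row=3, col=2) until reaching (row=1, col=5):
  Distance 0: (row=3, col=2)
  Distance 1: (row=2, col=2), (row=3, col=1), (row=3, col=3), (row=4, col=2)
  Distance 2: (row=1, col=2), (row=2, col=1), (row=2, col=3), (row=3, col=0), (row=3, col=4), (row=4, col=1), (row=4, col=3), (row=5, col=2)
  Distance 3: (row=0, col=2), (row=1, col=1), (row=1, col=3), (row=2, col=0), (row=2, col=4), (row=3, col=5), (row=4, col=0), (row=4, col=4), (row=5, col=1), (row=5, col=3)
  Distance 4: (row=0, col=1), (row=0, col=3), (row=1, col=0), (row=1, col=4), (row=2, col=5), (row=3, col=6), (row=4, col=5), (row=5, col=0), (row=5, col=4)
  Distance 5: (row=0, col=0), (row=0, col=4), (row=1, col=5), (row=2, col=6), (row=4, col=6), (row=5, col=5)  <- goal reached here
One shortest path (5 moves): (row=3, col=2) -> (row=3, col=3) -> (row=3, col=4) -> (row=3, col=5) -> (row=2, col=5) -> (row=1, col=5)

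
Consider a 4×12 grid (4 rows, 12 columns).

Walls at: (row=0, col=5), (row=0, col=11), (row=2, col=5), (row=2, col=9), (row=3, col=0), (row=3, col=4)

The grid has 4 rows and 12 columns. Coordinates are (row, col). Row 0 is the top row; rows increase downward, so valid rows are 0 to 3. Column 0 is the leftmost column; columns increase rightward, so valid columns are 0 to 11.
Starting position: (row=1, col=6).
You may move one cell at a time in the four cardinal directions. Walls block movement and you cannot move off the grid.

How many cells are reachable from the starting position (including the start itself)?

Answer: Reachable cells: 42

Derivation:
BFS flood-fill from (row=1, col=6):
  Distance 0: (row=1, col=6)
  Distance 1: (row=0, col=6), (row=1, col=5), (row=1, col=7), (row=2, col=6)
  Distance 2: (row=0, col=7), (row=1, col=4), (row=1, col=8), (row=2, col=7), (row=3, col=6)
  Distance 3: (row=0, col=4), (row=0, col=8), (row=1, col=3), (row=1, col=9), (row=2, col=4), (row=2, col=8), (row=3, col=5), (row=3, col=7)
  Distance 4: (row=0, col=3), (row=0, col=9), (row=1, col=2), (row=1, col=10), (row=2, col=3), (row=3, col=8)
  Distance 5: (row=0, col=2), (row=0, col=10), (row=1, col=1), (row=1, col=11), (row=2, col=2), (row=2, col=10), (row=3, col=3), (row=3, col=9)
  Distance 6: (row=0, col=1), (row=1, col=0), (row=2, col=1), (row=2, col=11), (row=3, col=2), (row=3, col=10)
  Distance 7: (row=0, col=0), (row=2, col=0), (row=3, col=1), (row=3, col=11)
Total reachable: 42 (grid has 42 open cells total)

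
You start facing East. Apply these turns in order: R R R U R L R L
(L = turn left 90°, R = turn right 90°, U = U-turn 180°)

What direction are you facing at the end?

Answer: Final heading: South

Derivation:
Start: East
  R (right (90° clockwise)) -> South
  R (right (90° clockwise)) -> West
  R (right (90° clockwise)) -> North
  U (U-turn (180°)) -> South
  R (right (90° clockwise)) -> West
  L (left (90° counter-clockwise)) -> South
  R (right (90° clockwise)) -> West
  L (left (90° counter-clockwise)) -> South
Final: South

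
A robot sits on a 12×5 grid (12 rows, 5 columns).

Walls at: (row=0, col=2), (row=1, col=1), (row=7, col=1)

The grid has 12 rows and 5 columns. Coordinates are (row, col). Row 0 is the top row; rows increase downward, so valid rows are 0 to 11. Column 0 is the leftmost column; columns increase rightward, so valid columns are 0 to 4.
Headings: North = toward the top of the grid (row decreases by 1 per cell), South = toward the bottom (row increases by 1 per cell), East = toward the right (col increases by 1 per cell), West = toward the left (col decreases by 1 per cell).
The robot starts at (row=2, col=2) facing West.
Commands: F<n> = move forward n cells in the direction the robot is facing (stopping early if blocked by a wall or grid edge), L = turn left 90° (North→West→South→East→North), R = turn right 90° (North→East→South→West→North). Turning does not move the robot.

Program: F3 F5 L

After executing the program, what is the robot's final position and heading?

Start: (row=2, col=2), facing West
  F3: move forward 2/3 (blocked), now at (row=2, col=0)
  F5: move forward 0/5 (blocked), now at (row=2, col=0)
  L: turn left, now facing South
Final: (row=2, col=0), facing South

Answer: Final position: (row=2, col=0), facing South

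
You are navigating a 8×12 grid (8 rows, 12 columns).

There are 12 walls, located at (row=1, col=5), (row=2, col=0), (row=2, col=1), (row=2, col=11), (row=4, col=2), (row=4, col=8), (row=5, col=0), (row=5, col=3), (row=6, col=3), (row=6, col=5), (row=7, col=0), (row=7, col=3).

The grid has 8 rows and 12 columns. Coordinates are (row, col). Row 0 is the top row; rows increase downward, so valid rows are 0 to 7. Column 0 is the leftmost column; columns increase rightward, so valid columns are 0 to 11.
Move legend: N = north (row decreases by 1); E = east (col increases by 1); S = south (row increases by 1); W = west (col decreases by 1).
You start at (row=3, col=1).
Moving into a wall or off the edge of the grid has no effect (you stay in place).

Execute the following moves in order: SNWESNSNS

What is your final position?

Answer: Final position: (row=4, col=1)

Derivation:
Start: (row=3, col=1)
  S (south): (row=3, col=1) -> (row=4, col=1)
  N (north): (row=4, col=1) -> (row=3, col=1)
  W (west): (row=3, col=1) -> (row=3, col=0)
  E (east): (row=3, col=0) -> (row=3, col=1)
  S (south): (row=3, col=1) -> (row=4, col=1)
  N (north): (row=4, col=1) -> (row=3, col=1)
  S (south): (row=3, col=1) -> (row=4, col=1)
  N (north): (row=4, col=1) -> (row=3, col=1)
  S (south): (row=3, col=1) -> (row=4, col=1)
Final: (row=4, col=1)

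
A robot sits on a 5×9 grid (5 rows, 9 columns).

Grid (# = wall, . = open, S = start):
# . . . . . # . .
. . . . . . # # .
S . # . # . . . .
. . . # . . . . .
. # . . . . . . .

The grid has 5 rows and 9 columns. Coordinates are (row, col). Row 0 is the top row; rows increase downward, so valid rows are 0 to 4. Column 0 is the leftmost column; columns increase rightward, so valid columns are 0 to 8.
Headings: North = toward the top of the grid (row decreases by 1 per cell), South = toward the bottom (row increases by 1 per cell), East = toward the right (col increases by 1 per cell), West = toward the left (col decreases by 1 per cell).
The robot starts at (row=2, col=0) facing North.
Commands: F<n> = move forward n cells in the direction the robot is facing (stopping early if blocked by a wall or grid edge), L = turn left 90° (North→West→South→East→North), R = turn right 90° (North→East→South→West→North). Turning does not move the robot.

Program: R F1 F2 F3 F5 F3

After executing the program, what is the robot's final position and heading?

Start: (row=2, col=0), facing North
  R: turn right, now facing East
  F1: move forward 1, now at (row=2, col=1)
  F2: move forward 0/2 (blocked), now at (row=2, col=1)
  F3: move forward 0/3 (blocked), now at (row=2, col=1)
  F5: move forward 0/5 (blocked), now at (row=2, col=1)
  F3: move forward 0/3 (blocked), now at (row=2, col=1)
Final: (row=2, col=1), facing East

Answer: Final position: (row=2, col=1), facing East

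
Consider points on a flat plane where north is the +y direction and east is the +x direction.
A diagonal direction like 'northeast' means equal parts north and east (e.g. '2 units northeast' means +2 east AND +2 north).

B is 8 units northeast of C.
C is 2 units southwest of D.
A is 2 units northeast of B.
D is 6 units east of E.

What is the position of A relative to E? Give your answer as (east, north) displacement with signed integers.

Answer: A is at (east=14, north=8) relative to E.

Derivation:
Place E at the origin (east=0, north=0).
  D is 6 units east of E: delta (east=+6, north=+0); D at (east=6, north=0).
  C is 2 units southwest of D: delta (east=-2, north=-2); C at (east=4, north=-2).
  B is 8 units northeast of C: delta (east=+8, north=+8); B at (east=12, north=6).
  A is 2 units northeast of B: delta (east=+2, north=+2); A at (east=14, north=8).
Therefore A relative to E: (east=14, north=8).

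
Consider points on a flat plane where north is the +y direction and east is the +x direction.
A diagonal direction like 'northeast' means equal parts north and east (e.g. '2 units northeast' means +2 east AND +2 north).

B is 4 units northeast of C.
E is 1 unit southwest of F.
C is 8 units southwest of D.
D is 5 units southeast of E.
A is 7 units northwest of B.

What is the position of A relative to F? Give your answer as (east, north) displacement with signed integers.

Answer: A is at (east=-7, north=-3) relative to F.

Derivation:
Place F at the origin (east=0, north=0).
  E is 1 unit southwest of F: delta (east=-1, north=-1); E at (east=-1, north=-1).
  D is 5 units southeast of E: delta (east=+5, north=-5); D at (east=4, north=-6).
  C is 8 units southwest of D: delta (east=-8, north=-8); C at (east=-4, north=-14).
  B is 4 units northeast of C: delta (east=+4, north=+4); B at (east=0, north=-10).
  A is 7 units northwest of B: delta (east=-7, north=+7); A at (east=-7, north=-3).
Therefore A relative to F: (east=-7, north=-3).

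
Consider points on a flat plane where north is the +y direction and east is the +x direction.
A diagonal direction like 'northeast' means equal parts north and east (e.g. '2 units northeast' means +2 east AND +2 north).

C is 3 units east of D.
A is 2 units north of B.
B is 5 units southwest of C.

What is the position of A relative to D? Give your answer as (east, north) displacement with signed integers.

Answer: A is at (east=-2, north=-3) relative to D.

Derivation:
Place D at the origin (east=0, north=0).
  C is 3 units east of D: delta (east=+3, north=+0); C at (east=3, north=0).
  B is 5 units southwest of C: delta (east=-5, north=-5); B at (east=-2, north=-5).
  A is 2 units north of B: delta (east=+0, north=+2); A at (east=-2, north=-3).
Therefore A relative to D: (east=-2, north=-3).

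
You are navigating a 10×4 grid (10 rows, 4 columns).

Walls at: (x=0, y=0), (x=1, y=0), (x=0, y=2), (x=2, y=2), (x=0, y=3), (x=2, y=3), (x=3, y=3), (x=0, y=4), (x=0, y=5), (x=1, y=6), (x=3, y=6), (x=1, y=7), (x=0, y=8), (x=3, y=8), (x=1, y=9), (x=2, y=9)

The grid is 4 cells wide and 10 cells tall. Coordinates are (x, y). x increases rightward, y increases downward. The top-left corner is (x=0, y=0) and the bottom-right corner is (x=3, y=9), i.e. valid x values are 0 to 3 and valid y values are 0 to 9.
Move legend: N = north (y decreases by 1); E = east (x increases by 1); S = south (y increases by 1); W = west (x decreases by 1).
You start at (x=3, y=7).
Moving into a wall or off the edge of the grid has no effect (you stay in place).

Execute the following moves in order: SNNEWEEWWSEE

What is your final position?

Answer: Final position: (x=2, y=8)

Derivation:
Start: (x=3, y=7)
  S (south): blocked, stay at (x=3, y=7)
  N (north): blocked, stay at (x=3, y=7)
  N (north): blocked, stay at (x=3, y=7)
  E (east): blocked, stay at (x=3, y=7)
  W (west): (x=3, y=7) -> (x=2, y=7)
  E (east): (x=2, y=7) -> (x=3, y=7)
  E (east): blocked, stay at (x=3, y=7)
  W (west): (x=3, y=7) -> (x=2, y=7)
  W (west): blocked, stay at (x=2, y=7)
  S (south): (x=2, y=7) -> (x=2, y=8)
  E (east): blocked, stay at (x=2, y=8)
  E (east): blocked, stay at (x=2, y=8)
Final: (x=2, y=8)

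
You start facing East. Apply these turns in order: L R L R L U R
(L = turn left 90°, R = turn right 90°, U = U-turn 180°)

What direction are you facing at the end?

Start: East
  L (left (90° counter-clockwise)) -> North
  R (right (90° clockwise)) -> East
  L (left (90° counter-clockwise)) -> North
  R (right (90° clockwise)) -> East
  L (left (90° counter-clockwise)) -> North
  U (U-turn (180°)) -> South
  R (right (90° clockwise)) -> West
Final: West

Answer: Final heading: West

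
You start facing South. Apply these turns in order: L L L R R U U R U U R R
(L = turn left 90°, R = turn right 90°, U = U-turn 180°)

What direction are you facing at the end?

Answer: Final heading: North

Derivation:
Start: South
  L (left (90° counter-clockwise)) -> East
  L (left (90° counter-clockwise)) -> North
  L (left (90° counter-clockwise)) -> West
  R (right (90° clockwise)) -> North
  R (right (90° clockwise)) -> East
  U (U-turn (180°)) -> West
  U (U-turn (180°)) -> East
  R (right (90° clockwise)) -> South
  U (U-turn (180°)) -> North
  U (U-turn (180°)) -> South
  R (right (90° clockwise)) -> West
  R (right (90° clockwise)) -> North
Final: North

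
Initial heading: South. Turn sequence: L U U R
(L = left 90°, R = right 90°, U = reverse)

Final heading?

Answer: Final heading: South

Derivation:
Start: South
  L (left (90° counter-clockwise)) -> East
  U (U-turn (180°)) -> West
  U (U-turn (180°)) -> East
  R (right (90° clockwise)) -> South
Final: South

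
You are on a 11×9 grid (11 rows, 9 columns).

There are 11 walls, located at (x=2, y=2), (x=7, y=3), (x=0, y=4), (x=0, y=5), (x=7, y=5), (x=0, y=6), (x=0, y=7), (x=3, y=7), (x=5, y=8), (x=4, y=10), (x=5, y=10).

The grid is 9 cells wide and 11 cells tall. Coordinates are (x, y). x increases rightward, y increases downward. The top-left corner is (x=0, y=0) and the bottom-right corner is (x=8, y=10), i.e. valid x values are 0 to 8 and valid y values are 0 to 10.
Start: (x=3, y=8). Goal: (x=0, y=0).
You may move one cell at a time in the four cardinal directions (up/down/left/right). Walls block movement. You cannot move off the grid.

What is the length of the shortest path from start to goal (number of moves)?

Answer: Shortest path length: 11

Derivation:
BFS from (x=3, y=8) until reaching (x=0, y=0):
  Distance 0: (x=3, y=8)
  Distance 1: (x=2, y=8), (x=4, y=8), (x=3, y=9)
  Distance 2: (x=2, y=7), (x=4, y=7), (x=1, y=8), (x=2, y=9), (x=4, y=9), (x=3, y=10)
  Distance 3: (x=2, y=6), (x=4, y=6), (x=1, y=7), (x=5, y=7), (x=0, y=8), (x=1, y=9), (x=5, y=9), (x=2, y=10)
  Distance 4: (x=2, y=5), (x=4, y=5), (x=1, y=6), (x=3, y=6), (x=5, y=6), (x=6, y=7), (x=0, y=9), (x=6, y=9), (x=1, y=10)
  Distance 5: (x=2, y=4), (x=4, y=4), (x=1, y=5), (x=3, y=5), (x=5, y=5), (x=6, y=6), (x=7, y=7), (x=6, y=8), (x=7, y=9), (x=0, y=10), (x=6, y=10)
  Distance 6: (x=2, y=3), (x=4, y=3), (x=1, y=4), (x=3, y=4), (x=5, y=4), (x=6, y=5), (x=7, y=6), (x=8, y=7), (x=7, y=8), (x=8, y=9), (x=7, y=10)
  Distance 7: (x=4, y=2), (x=1, y=3), (x=3, y=3), (x=5, y=3), (x=6, y=4), (x=8, y=6), (x=8, y=8), (x=8, y=10)
  Distance 8: (x=4, y=1), (x=1, y=2), (x=3, y=2), (x=5, y=2), (x=0, y=3), (x=6, y=3), (x=7, y=4), (x=8, y=5)
  Distance 9: (x=4, y=0), (x=1, y=1), (x=3, y=1), (x=5, y=1), (x=0, y=2), (x=6, y=2), (x=8, y=4)
  Distance 10: (x=1, y=0), (x=3, y=0), (x=5, y=0), (x=0, y=1), (x=2, y=1), (x=6, y=1), (x=7, y=2), (x=8, y=3)
  Distance 11: (x=0, y=0), (x=2, y=0), (x=6, y=0), (x=7, y=1), (x=8, y=2)  <- goal reached here
One shortest path (11 moves): (x=3, y=8) -> (x=2, y=8) -> (x=1, y=8) -> (x=1, y=7) -> (x=1, y=6) -> (x=1, y=5) -> (x=1, y=4) -> (x=1, y=3) -> (x=0, y=3) -> (x=0, y=2) -> (x=0, y=1) -> (x=0, y=0)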